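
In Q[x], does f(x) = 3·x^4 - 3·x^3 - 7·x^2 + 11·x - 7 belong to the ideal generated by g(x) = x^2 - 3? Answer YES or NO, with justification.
NO

In Q[x] the ideal (g) consists of all multiples of g, so f ∈ (g) iff g | f, i.e. iff the remainder of f on division by g is 0. Divide f by g (g is monic, so eliminate the leading term of the running remainder at each step):
  leading term 3·x^4: subtract (3·x^2)·g(x) = 3·x^4 - 9·x^2, leaving -3·x^3 + 2·x^2 + 11·x - 7
  leading term -3·x^3: subtract (-3·x)·g(x) = -3·x^3 + 9·x, leaving 2·x^2 + 2·x - 7
  leading term 2·x^2: subtract (2)·g(x) = 2·x^2 - 6, leaving 2·x - 1
The remainder r(x) = 2·x - 1 ≠ 0 (and deg r < deg g), so g ∤ f, i.e. f ∉ (g).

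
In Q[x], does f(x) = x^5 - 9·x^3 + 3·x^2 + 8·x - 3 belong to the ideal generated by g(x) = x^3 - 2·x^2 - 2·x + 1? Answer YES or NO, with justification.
In Q[x] the ideal (g) consists of all multiples of g, so f ∈ (g) iff g | f, i.e. iff the remainder of f on division by g is 0. Divide f by g (g is monic, so eliminate the leading term of the running remainder at each step):
  leading term x^5: subtract (x^2)·g(x) = x^5 - 2·x^4 - 2·x^3 + x^2, leaving 2·x^4 - 7·x^3 + 2·x^2 + 8·x - 3
  leading term 2·x^4: subtract (2·x)·g(x) = 2·x^4 - 4·x^3 - 4·x^2 + 2·x, leaving -3·x^3 + 6·x^2 + 6·x - 3
  leading term -3·x^3: subtract (-3)·g(x) = -3·x^3 + 6·x^2 + 6·x - 3, leaving 0
The remainder is 0, so f(x) = g(x) · h(x) with h(x) = x^2 + 2·x - 3. Hence g | f, i.e. f ∈ (g).

Final answer: YES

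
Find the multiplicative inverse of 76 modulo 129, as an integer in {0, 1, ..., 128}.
Apply the extended Euclidean algorithm to (129, 76), tracking rows (r, s, t) with s·129 + t·76 = r. Each division r_prev = q·r_cur + r_new produces the new row as (previous row) − q·(current row):
  row A: (129, 1, 0)   [1·129 + 0·76 = 129]
  row B: (76, 0, 1)   [0·129 + 1·76 = 76]
  129 = 1·76 + 53   → row C = row A − 1·row B = (53, 1, −1)   [check: 1·129 − 1·76 = 53]
  76 = 1·53 + 23   → row D = row B − 1·row C = (23, −1, 2)   [check: −1·129 + 2·76 = 23]
  53 = 2·23 + 7   → row E = row C − 2·row D = (7, 3, −5)   [check: 3·129 − 5·76 = 7]
  23 = 3·7 + 2   → row F = row D − 3·row E = (2, −10, 17)   [check: −10·129 + 17·76 = 2]
  7 = 3·2 + 1   → row G = row E − 3·row F = (1, 33, −56)   [check: 33·129 − 56·76 = 1]
  2 = 2·1 + 0   → remainder 0, stop. gcd = 1 (last nonzero row G).
The gcd is 1, so 76 is invertible mod 129. The last nonzero row gives 33·129 − 56·76 = 1, so t = −56. So 76^(−1) ≡ −56 ≡ 73 (mod 129). Verify: 76 · 73 = 5548 ≡ 1 (mod 129). ✓

Final answer: 76^(−1) ≡ 73 (mod 129)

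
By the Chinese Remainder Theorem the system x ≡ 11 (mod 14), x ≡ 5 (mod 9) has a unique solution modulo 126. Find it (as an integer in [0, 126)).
The moduli 14, 9 are pairwise coprime, so by the CRT there is a unique solution mod 14·9 = 126.
Solve by successive substitution. Start with x ≡ 11 (mod 14).
  Combine with x ≡ 5 (mod 9): write x = 11 + 14·t and require 11 + 14·t ≡ 5 (mod 9), i.e. 14·t ≡ 5 − 11 ≡ 3 (mod 9). Since 14^(−1) ≡ 2 (mod 9) (14 ≡ 5 (mod 9)), t ≡ 2·3 ≡ 6 (mod 9). So x ≡ 11 + 14·6 = 95 (mod 126).
Unique solution in [0, 126): x = 95.

Final answer: x ≡ 95 (mod 126); the representative in [0, 126) is 95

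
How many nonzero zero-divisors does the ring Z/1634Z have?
In Z/1634Z each nonzero element is either a unit (gcd with 1634 is 1) or a zero-divisor (gcd > 1). The number of units is φ(1634): factorise 1634 = 2 · 19 · 43, so φ(1634) = (2 − 1) · (19 − 1) · (43 − 1) = 1 · 18 · 42 = 756. The nonzero elements number 1634 − 1 = 1633. Hence the nonzero zero-divisors number 1633 − 756 = 877.

Final answer: Z/1634Z has 877 nonzero zero-divisors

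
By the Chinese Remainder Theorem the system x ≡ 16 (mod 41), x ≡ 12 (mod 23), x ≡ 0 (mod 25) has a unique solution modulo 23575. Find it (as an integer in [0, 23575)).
x ≡ 17400 (mod 23575); the representative in [0, 23575) is 17400

The moduli 41, 23, 25 are pairwise coprime, so by the CRT there is a unique solution mod 41·23·25 = 23575.
Solve by successive substitution. Start with x ≡ 16 (mod 41).
  Combine with x ≡ 12 (mod 23): write x = 16 + 41·t and require 16 + 41·t ≡ 12 (mod 23), i.e. 41·t ≡ 12 − 16 ≡ 19 (mod 23). Since 41^(−1) ≡ 9 (mod 23) (41 ≡ 18 (mod 23)), t ≡ 9·19 ≡ 10 (mod 23). So x ≡ 16 + 41·10 = 426 (mod 943).
  Combine with x ≡ 0 (mod 25): write x = 426 + 943·t and require 426 + 943·t ≡ 0 (mod 25), i.e. 943·t ≡ 0 − 426 ≡ 24 (mod 25). Since 943^(−1) ≡ 7 (mod 25) (943 ≡ 18 (mod 25)), t ≡ 7·24 ≡ 18 (mod 25). So x ≡ 426 + 943·18 = 17400 (mod 23575).
Unique solution in [0, 23575): x = 17400.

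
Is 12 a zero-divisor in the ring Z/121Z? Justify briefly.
gcd(12, 121) = 1, so 12 is a unit in Z/121Z (it has a multiplicative inverse). A unit cannot be a zero-divisor: if 12·b ≡ 0 then multiplying both sides by 12^(−1) gives b ≡ 0. So 12 is not a zero-divisor.

Final answer: NO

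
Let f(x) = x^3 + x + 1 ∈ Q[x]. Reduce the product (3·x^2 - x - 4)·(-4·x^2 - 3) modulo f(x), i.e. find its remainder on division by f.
First multiply in Q[x] without reducing: a · b = -12·x^4 + 4·x^3 + 7·x^2 + 3·x + 12. Now divide by f(x) = x^3 + x + 1, eliminating the leading term at each step:
  leading term -12·x^4: subtract (-12·x)·f(x) = -12·x^4 - 12·x^2 - 12·x, leaving 4·x^3 + 19·x^2 + 15·x + 12
  leading term 4·x^3: subtract (4)·f(x) = 4·x^3 + 4·x + 4, leaving 19·x^2 + 11·x + 8
The degree is now < 3, so this is the remainder. Hence a · b ≡ 19·x^2 + 11·x + 8 in Q[x]/(f).

Final answer: a · b ≡ 19·x^2 + 11·x + 8 (mod f(x))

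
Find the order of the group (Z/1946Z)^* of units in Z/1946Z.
(Z/1946Z)^* consists of the classes a with gcd(a, 1946) = 1, so its order is φ(1946). φ is multiplicative, with φ(p^e) = p^e − p^(e−1). Factorise 1946 = 2 · 7 · 139. Then
  φ(1946) = (2 − 1) · (7 − 1) · (139 − 1) = 1 · 6 · 138 = 828.
Thus |(Z/1946Z)^*| = 828.

Final answer: |(Z/1946Z)^*| = 828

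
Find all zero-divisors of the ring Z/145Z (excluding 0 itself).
An element a ∈ Z/145Z (with a ≠ 0) is a zero-divisor iff gcd(a, 145) > 1 (because a is a unit precisely when gcd(a, n) = 1, and in Z/nZ every nonzero, non-unit element is a zero-divisor). Scan a = 1, ..., 144 and keep those with gcd(a, 145) > 1:
  gcd(5, 145) = 5, gcd(10, 145) = 5, gcd(15, 145) = 5, gcd(20, 145) = 5, gcd(25, 145) = 5, gcd(29, 145) = 29, gcd(30, 145) = 5, gcd(35, 145) = 5, gcd(40, 145) = 5, gcd(45, 145) = 5, gcd(50, 145) = 5, gcd(55, 145) = 5, gcd(58, 145) = 29, gcd(60, 145) = 5, gcd(65, 145) = 5, gcd(70, 145) = 5, gcd(75, 145) = 5, gcd(80, 145) = 5, gcd(85, 145) = 5, gcd(87, 145) = 29, gcd(90, 145) = 5, gcd(95, 145) = 5, gcd(100, 145) = 5, gcd(105, 145) = 5, gcd(110, 145) = 5, gcd(115, 145) = 5, gcd(116, 145) = 29, gcd(120, 145) = 5, gcd(125, 145) = 5, gcd(130, 145) = 5, gcd(135, 145) = 5, gcd(140, 145) = 5.
All other a ∈ {1, ..., 144} have gcd(a, 145) = 1 and are units. So the nonzero zero-divisors are exactly the 32 values of a appearing in this scan.

Final answer: nonzero zero-divisors of Z/145Z = {5, 10, 15, 20, 25, 29, 30, 35, 40, 45, 50, 55, 58, 60, 65, 70, 75, 80, 85, 87, 90, 95, 100, 105, 110, 115, 116, 120, 125, 130, 135, 140}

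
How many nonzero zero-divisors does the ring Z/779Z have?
Z/779Z has 58 nonzero zero-divisors

In Z/779Z each nonzero element is either a unit (gcd with 779 is 1) or a zero-divisor (gcd > 1). The number of units is φ(779): factorise 779 = 19 · 41, so φ(779) = (19 − 1) · (41 − 1) = 18 · 40 = 720. The nonzero elements number 779 − 1 = 778. Hence the nonzero zero-divisors number 778 − 720 = 58.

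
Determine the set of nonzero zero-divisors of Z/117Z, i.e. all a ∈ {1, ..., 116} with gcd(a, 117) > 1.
nonzero zero-divisors of Z/117Z = {3, 6, 9, 12, 13, 15, 18, 21, 24, 26, 27, 30, 33, 36, 39, 42, 45, 48, 51, 52, 54, 57, 60, 63, 65, 66, 69, 72, 75, 78, 81, 84, 87, 90, 91, 93, 96, 99, 102, 104, 105, 108, 111, 114}

An element a ∈ Z/117Z (with a ≠ 0) is a zero-divisor iff gcd(a, 117) > 1 (because a is a unit precisely when gcd(a, n) = 1, and in Z/nZ every nonzero, non-unit element is a zero-divisor). Scan a = 1, ..., 116 and keep those with gcd(a, 117) > 1:
  gcd(3, 117) = 3, gcd(6, 117) = 3, gcd(9, 117) = 9, gcd(12, 117) = 3, gcd(13, 117) = 13, gcd(15, 117) = 3, gcd(18, 117) = 9, gcd(21, 117) = 3, gcd(24, 117) = 3, gcd(26, 117) = 13, gcd(27, 117) = 9, gcd(30, 117) = 3, gcd(33, 117) = 3, gcd(36, 117) = 9, gcd(39, 117) = 39, gcd(42, 117) = 3, gcd(45, 117) = 9, gcd(48, 117) = 3, gcd(51, 117) = 3, gcd(52, 117) = 13, gcd(54, 117) = 9, gcd(57, 117) = 3, gcd(60, 117) = 3, gcd(63, 117) = 9, gcd(65, 117) = 13, gcd(66, 117) = 3, gcd(69, 117) = 3, gcd(72, 117) = 9, gcd(75, 117) = 3, gcd(78, 117) = 39, gcd(81, 117) = 9, gcd(84, 117) = 3, gcd(87, 117) = 3, gcd(90, 117) = 9, gcd(91, 117) = 13, gcd(93, 117) = 3, gcd(96, 117) = 3, gcd(99, 117) = 9, gcd(102, 117) = 3, gcd(104, 117) = 13, gcd(105, 117) = 3, gcd(108, 117) = 9, gcd(111, 117) = 3, gcd(114, 117) = 3.
All other a ∈ {1, ..., 116} have gcd(a, 117) = 1 and are units. So the nonzero zero-divisors are exactly the 44 values of a appearing in this scan.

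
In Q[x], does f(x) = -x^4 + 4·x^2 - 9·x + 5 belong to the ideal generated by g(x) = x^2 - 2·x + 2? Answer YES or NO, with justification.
NO

In Q[x] the ideal (g) consists of all multiples of g, so f ∈ (g) iff g | f, i.e. iff the remainder of f on division by g is 0. Divide f by g (g is monic, so eliminate the leading term of the running remainder at each step):
  leading term -x^4: subtract (-x^2)·g(x) = -x^4 + 2·x^3 - 2·x^2, leaving -2·x^3 + 6·x^2 - 9·x + 5
  leading term -2·x^3: subtract (-2·x)·g(x) = -2·x^3 + 4·x^2 - 4·x, leaving 2·x^2 - 5·x + 5
  leading term 2·x^2: subtract (2)·g(x) = 2·x^2 - 4·x + 4, leaving 1 - x
The remainder r(x) = 1 - x ≠ 0 (and deg r < deg g), so g ∤ f, i.e. f ∉ (g).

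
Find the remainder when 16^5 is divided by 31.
1

Use repeated squaring. Binary(5) = 101. Walk through the bits of the exponent 5 left-to-right: at each bit after the leading one, square the running value, then multiply by 16 if the bit is 1 (always reducing mod 31):
  bit 1 = 1 (leading): start with 16.
  bit 2 = 0: square 16^2 = 256 ≡ 8 (mod 31).
  bit 3 = 1: square 8^2 = 64 ≡ 2; bit is 1, so multiply 2·16 = 32 ≡ 1 (mod 31).
Final value: 16^5 ≡ 1 (mod 31).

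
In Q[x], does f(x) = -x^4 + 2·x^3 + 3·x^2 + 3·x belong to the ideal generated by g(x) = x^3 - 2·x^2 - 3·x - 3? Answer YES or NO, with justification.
In Q[x] the ideal (g) consists of all multiples of g, so f ∈ (g) iff g | f, i.e. iff the remainder of f on division by g is 0. Divide f by g (g is monic, so eliminate the leading term of the running remainder at each step):
  leading term -x^4: subtract (-x)·g(x) = -x^4 + 2·x^3 + 3·x^2 + 3·x, leaving 0
The remainder is 0, so f(x) = g(x) · h(x) with h(x) = -x. Hence g | f, i.e. f ∈ (g).

Final answer: YES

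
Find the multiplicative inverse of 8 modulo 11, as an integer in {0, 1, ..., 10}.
8^(−1) ≡ 7 (mod 11)

Apply the extended Euclidean algorithm to (11, 8), tracking rows (r, s, t) with s·11 + t·8 = r. Each division r_prev = q·r_cur + r_new produces the new row as (previous row) − q·(current row):
  row A: (11, 1, 0)   [1·11 + 0·8 = 11]
  row B: (8, 0, 1)   [0·11 + 1·8 = 8]
  11 = 1·8 + 3   → row C = row A − 1·row B = (3, 1, −1)   [check: 1·11 − 1·8 = 3]
  8 = 2·3 + 2   → row D = row B − 2·row C = (2, −2, 3)   [check: −2·11 + 3·8 = 2]
  3 = 1·2 + 1   → row E = row C − 1·row D = (1, 3, −4)   [check: 3·11 − 4·8 = 1]
  2 = 2·1 + 0   → remainder 0, stop. gcd = 1 (last nonzero row E).
The gcd is 1, so 8 is invertible mod 11. The last nonzero row gives 3·11 − 4·8 = 1, so t = −4. So 8^(−1) ≡ −4 ≡ 7 (mod 11). Verify: 8 · 7 = 56 ≡ 1 (mod 11). ✓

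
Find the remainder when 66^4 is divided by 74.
Use repeated squaring. Binary(4) = 100. Walk through the bits of the exponent 4 left-to-right: at each bit after the leading one, square the running value, then multiply by 66 if the bit is 1 (always reducing mod 74):
  bit 1 = 1 (leading): start with 66.
  bit 2 = 0: square 66^2 = 4356 ≡ 64 (mod 74).
  bit 3 = 0: square 64^2 = 4096 ≡ 26 (mod 74).
Final value: 66^4 ≡ 26 (mod 74).

Final answer: 26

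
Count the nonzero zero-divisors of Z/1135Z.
Z/1135Z has 230 nonzero zero-divisors

In Z/1135Z each nonzero element is either a unit (gcd with 1135 is 1) or a zero-divisor (gcd > 1). The number of units is φ(1135): factorise 1135 = 5 · 227, so φ(1135) = (5 − 1) · (227 − 1) = 4 · 226 = 904. The nonzero elements number 1135 − 1 = 1134. Hence the nonzero zero-divisors number 1134 − 904 = 230.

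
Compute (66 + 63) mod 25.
Reduce the summands first: 66 ≡ 16, 63 ≡ 13 (mod 25), so 66 + 63 ≡ 16 + 13 (mod 25). 16 + 13 = 29; 29 = 1·25 + 4, so (66 + 63) mod 25 = 4.

Final answer: 4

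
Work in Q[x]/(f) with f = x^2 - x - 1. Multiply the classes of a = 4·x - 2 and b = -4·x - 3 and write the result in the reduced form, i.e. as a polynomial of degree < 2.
First multiply in Q[x] without reducing: a · b = -16·x^2 - 4·x + 6. Now divide by f(x) = x^2 - x - 1, eliminating the leading term at each step:
  leading term -16·x^2: subtract (-16)·f(x) = -16·x^2 + 16·x + 16, leaving -20·x - 10
The degree is now < 2, so this is the remainder. Hence a · b ≡ -20·x - 10 in Q[x]/(f).

Final answer: a · b ≡ -20·x - 10 (mod f(x))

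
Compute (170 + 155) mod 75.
25

Reduce the summands first: 170 ≡ 20, 155 ≡ 5 (mod 75), so 170 + 155 ≡ 20 + 5 (mod 75). 20 + 5 = 25; 25 = 0·75 + 25, so (170 + 155) mod 75 = 25.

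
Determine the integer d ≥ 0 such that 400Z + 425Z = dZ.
(400, 425) = (25); d = 25

In the PID Z, (a, b) is generated by gcd(a, b). Compute gcd(425, 400) with the extended Euclidean algorithm, tracking rows (r, s, t) with s·425 + t·400 = r:
  row A: (425, 1, 0)   [1·425 + 0·400 = 425]
  row B: (400, 0, 1)   [0·425 + 1·400 = 400]
  425 = 1·400 + 25   → row C = row A − 1·row B = (25, 1, −1)   [check: 1·425 − 1·400 = 25]
  400 = 16·25 + 0   → remainder 0, stop. gcd = 25 (last nonzero row C).
So gcd(400, 425) = 25, with Bézout identity 1·425 − 1·400 = 25. Containment (⊇): the Bézout identity exhibits 25 as an element of (400, 425), giving (25) ⊆ (400, 425). Containment (⊆): since 25 | 400 and 25 | 425 (400 = 25·16, 425 = 25·17), every Z-linear combination of 400 and 425 is divisible by 25, so (400, 425) ⊆ (25). Therefore (400, 425) = (25), d = 25.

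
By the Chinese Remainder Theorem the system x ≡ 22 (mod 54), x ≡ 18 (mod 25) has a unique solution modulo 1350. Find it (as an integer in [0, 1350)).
The moduli 54, 25 are pairwise coprime, so by the CRT there is a unique solution mod 54·25 = 1350.
Solve by successive substitution. Start with x ≡ 22 (mod 54).
  Combine with x ≡ 18 (mod 25): write x = 22 + 54·t and require 22 + 54·t ≡ 18 (mod 25), i.e. 54·t ≡ 18 − 22 ≡ 21 (mod 25). Since 54^(−1) ≡ 19 (mod 25) (54 ≡ 4 (mod 25)), t ≡ 19·21 ≡ 24 (mod 25). So x ≡ 22 + 54·24 = 1318 (mod 1350).
Unique solution in [0, 1350): x = 1318.

Final answer: x ≡ 1318 (mod 1350); the representative in [0, 1350) is 1318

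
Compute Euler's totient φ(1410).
φ(1410) = 368

φ is multiplicative, with φ(p^e) = p^e − p^(e−1). Factorise 1410 = 2 · 3 · 5 · 47. Then
  φ(1410) = (2 − 1) · (3 − 1) · (5 − 1) · (47 − 1) = 1 · 2 · 4 · 46 = 368.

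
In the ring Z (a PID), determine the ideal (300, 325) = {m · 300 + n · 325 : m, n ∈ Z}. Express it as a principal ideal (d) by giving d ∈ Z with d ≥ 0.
In the PID Z, (a, b) is generated by gcd(a, b). Compute gcd(325, 300) with the extended Euclidean algorithm, tracking rows (r, s, t) with s·325 + t·300 = r:
  row A: (325, 1, 0)   [1·325 + 0·300 = 325]
  row B: (300, 0, 1)   [0·325 + 1·300 = 300]
  325 = 1·300 + 25   → row C = row A − 1·row B = (25, 1, −1)   [check: 1·325 − 1·300 = 25]
  300 = 12·25 + 0   → remainder 0, stop. gcd = 25 (last nonzero row C).
So gcd(300, 325) = 25, with Bézout identity 1·325 − 1·300 = 25. Containment (⊇): the Bézout identity exhibits 25 as an element of (300, 325), giving (25) ⊆ (300, 325). Containment (⊆): since 25 | 300 and 25 | 325 (300 = 25·12, 325 = 25·13), every Z-linear combination of 300 and 325 is divisible by 25, so (300, 325) ⊆ (25). Therefore (300, 325) = (25), d = 25.

Final answer: (300, 325) = (25); d = 25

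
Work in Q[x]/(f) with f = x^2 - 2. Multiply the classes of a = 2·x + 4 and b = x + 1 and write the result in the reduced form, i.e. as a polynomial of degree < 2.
a · b ≡ 6·x + 8 (mod f(x))

First multiply in Q[x] without reducing: a · b = 2·x^2 + 6·x + 4. Now divide by f(x) = x^2 - 2, eliminating the leading term at each step:
  leading term 2·x^2: subtract (2)·f(x) = 2·x^2 - 4, leaving 6·x + 8
The degree is now < 2, so this is the remainder. Hence a · b ≡ 6·x + 8 in Q[x]/(f).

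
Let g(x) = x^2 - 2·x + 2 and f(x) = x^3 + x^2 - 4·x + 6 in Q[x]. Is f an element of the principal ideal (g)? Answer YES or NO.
YES

In Q[x] the ideal (g) consists of all multiples of g, so f ∈ (g) iff g | f, i.e. iff the remainder of f on division by g is 0. Divide f by g (g is monic, so eliminate the leading term of the running remainder at each step):
  leading term x^3: subtract (x)·g(x) = x^3 - 2·x^2 + 2·x, leaving 3·x^2 - 6·x + 6
  leading term 3·x^2: subtract (3)·g(x) = 3·x^2 - 6·x + 6, leaving 0
The remainder is 0, so f(x) = g(x) · h(x) with h(x) = x + 3. Hence g | f, i.e. f ∈ (g).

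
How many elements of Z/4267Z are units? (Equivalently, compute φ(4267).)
Z/4267Z has φ(4267) = 4000 units

An element a ∈ Z/4267Z is a unit iff gcd(a, 4267) = 1, so the number of units is φ(4267). φ is multiplicative, with φ(p^e) = p^e − p^(e−1). Factorise 4267 = 17 · 251. Then
  φ(4267) = (17 − 1) · (251 − 1) = 16 · 250 = 4000.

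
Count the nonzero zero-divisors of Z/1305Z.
In Z/1305Z each nonzero element is either a unit (gcd with 1305 is 1) or a zero-divisor (gcd > 1). The number of units is φ(1305): factorise 1305 = 3^2 · 5 · 29, so φ(1305) = (3^2 − 3^1) · (5 − 1) · (29 − 1) = 6 · 4 · 28 = 672. The nonzero elements number 1305 − 1 = 1304. Hence the nonzero zero-divisors number 1304 − 672 = 632.

Final answer: Z/1305Z has 632 nonzero zero-divisors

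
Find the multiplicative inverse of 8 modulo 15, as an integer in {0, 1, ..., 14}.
Apply the extended Euclidean algorithm to (15, 8), tracking rows (r, s, t) with s·15 + t·8 = r. Each division r_prev = q·r_cur + r_new produces the new row as (previous row) − q·(current row):
  row A: (15, 1, 0)   [1·15 + 0·8 = 15]
  row B: (8, 0, 1)   [0·15 + 1·8 = 8]
  15 = 1·8 + 7   → row C = row A − 1·row B = (7, 1, −1)   [check: 1·15 − 1·8 = 7]
  8 = 1·7 + 1   → row D = row B − 1·row C = (1, −1, 2)   [check: −1·15 + 2·8 = 1]
  7 = 7·1 + 0   → remainder 0, stop. gcd = 1 (last nonzero row D).
The gcd is 1, so 8 is invertible mod 15. The last nonzero row gives −1·15 + 2·8 = 1, so t = 2. So 8^(−1) ≡ 2 (mod 15). Verify: 8 · 2 = 16 ≡ 1 (mod 15). ✓

Final answer: 8^(−1) ≡ 2 (mod 15)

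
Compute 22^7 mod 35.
8

Use repeated squaring. Binary(7) = 111. Walk through the bits of the exponent 7 left-to-right: at each bit after the leading one, square the running value, then multiply by 22 if the bit is 1 (always reducing mod 35):
  bit 1 = 1 (leading): start with 22.
  bit 2 = 1: square 22^2 = 484 ≡ 29; bit is 1, so multiply 29·22 = 638 ≡ 8 (mod 35).
  bit 3 = 1: square 8^2 = 64 ≡ 29; bit is 1, so multiply 29·22 = 638 ≡ 8 (mod 35).
Final value: 22^7 ≡ 8 (mod 35).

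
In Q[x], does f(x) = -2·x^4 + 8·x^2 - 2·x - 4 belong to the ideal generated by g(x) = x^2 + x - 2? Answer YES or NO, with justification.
YES

In Q[x] the ideal (g) consists of all multiples of g, so f ∈ (g) iff g | f, i.e. iff the remainder of f on division by g is 0. Divide f by g (g is monic, so eliminate the leading term of the running remainder at each step):
  leading term -2·x^4: subtract (-2·x^2)·g(x) = -2·x^4 - 2·x^3 + 4·x^2, leaving 2·x^3 + 4·x^2 - 2·x - 4
  leading term 2·x^3: subtract (2·x)·g(x) = 2·x^3 + 2·x^2 - 4·x, leaving 2·x^2 + 2·x - 4
  leading term 2·x^2: subtract (2)·g(x) = 2·x^2 + 2·x - 4, leaving 0
The remainder is 0, so f(x) = g(x) · h(x) with h(x) = -2·x^2 + 2·x + 2. Hence g | f, i.e. f ∈ (g).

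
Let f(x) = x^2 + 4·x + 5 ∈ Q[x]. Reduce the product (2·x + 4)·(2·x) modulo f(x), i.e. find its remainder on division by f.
First multiply in Q[x] without reducing: a · b = 4·x^2 + 8·x. Now divide by f(x) = x^2 + 4·x + 5, eliminating the leading term at each step:
  leading term 4·x^2: subtract (4)·f(x) = 4·x^2 + 16·x + 20, leaving -8·x - 20
The degree is now < 2, so this is the remainder. Hence a · b ≡ -8·x - 20 in Q[x]/(f).

Final answer: a · b ≡ -8·x - 20 (mod f(x))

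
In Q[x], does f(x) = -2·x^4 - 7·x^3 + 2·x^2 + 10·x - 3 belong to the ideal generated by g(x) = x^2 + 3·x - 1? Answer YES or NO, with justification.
YES

In Q[x] the ideal (g) consists of all multiples of g, so f ∈ (g) iff g | f, i.e. iff the remainder of f on division by g is 0. Divide f by g (g is monic, so eliminate the leading term of the running remainder at each step):
  leading term -2·x^4: subtract (-2·x^2)·g(x) = -2·x^4 - 6·x^3 + 2·x^2, leaving -x^3 + 10·x - 3
  leading term -x^3: subtract (-x)·g(x) = -x^3 - 3·x^2 + x, leaving 3·x^2 + 9·x - 3
  leading term 3·x^2: subtract (3)·g(x) = 3·x^2 + 9·x - 3, leaving 0
The remainder is 0, so f(x) = g(x) · h(x) with h(x) = -2·x^2 - x + 3. Hence g | f, i.e. f ∈ (g).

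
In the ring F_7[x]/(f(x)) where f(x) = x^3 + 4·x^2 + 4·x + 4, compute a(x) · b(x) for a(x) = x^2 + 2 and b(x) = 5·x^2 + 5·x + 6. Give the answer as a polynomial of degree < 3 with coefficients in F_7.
Multiply as integer polynomials: a · b = 5·x^4 + 5·x^3 + 16·x^2 + 10·x + 12. Reducing coefficients mod 7: a · b ≡ 5·x^4 + 5·x^3 + 2·x^2 + 3·x + 5. Now divide by f(x) = x^3 + 4·x^2 + 4·x + 4 in F_7[x], eliminating the leading term at each step:
  leading term 5·x^4: subtract (5·x)·f(x) = 5·x^4 + 6·x^3 + 6·x^2 + 6·x, leaving 6·x^3 + 3·x^2 + 4·x + 5 (coefficients mod 7)
  leading term 6·x^3: subtract (6)·f(x) = 6·x^3 + 3·x^2 + 3·x + 3, leaving x + 2 (coefficients mod 7)
The degree is now < 3, so this is the remainder. Hence a · b ≡ x + 2 in F_7[x]/(f).

Final answer: a · b ≡ x + 2 (mod f(x))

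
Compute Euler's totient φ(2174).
φ is multiplicative, with φ(p^e) = p^e − p^(e−1). Factorise 2174 = 2 · 1087. Then
  φ(2174) = (2 − 1) · (1087 − 1) = 1 · 1086 = 1086.

Final answer: φ(2174) = 1086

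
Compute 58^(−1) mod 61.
Apply the extended Euclidean algorithm to (61, 58), tracking rows (r, s, t) with s·61 + t·58 = r. Each division r_prev = q·r_cur + r_new produces the new row as (previous row) − q·(current row):
  row A: (61, 1, 0)   [1·61 + 0·58 = 61]
  row B: (58, 0, 1)   [0·61 + 1·58 = 58]
  61 = 1·58 + 3   → row C = row A − 1·row B = (3, 1, −1)   [check: 1·61 − 1·58 = 3]
  58 = 19·3 + 1   → row D = row B − 19·row C = (1, −19, 20)   [check: −19·61 + 20·58 = 1]
  3 = 3·1 + 0   → remainder 0, stop. gcd = 1 (last nonzero row D).
The gcd is 1, so 58 is invertible mod 61. The last nonzero row gives −19·61 + 20·58 = 1, so t = 20. So 58^(−1) ≡ 20 (mod 61). Verify: 58 · 20 = 1160 ≡ 1 (mod 61). ✓

Final answer: 58^(−1) ≡ 20 (mod 61)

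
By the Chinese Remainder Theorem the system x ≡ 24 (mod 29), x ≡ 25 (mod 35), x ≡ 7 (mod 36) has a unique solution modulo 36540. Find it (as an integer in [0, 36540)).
x ≡ 6955 (mod 36540); the representative in [0, 36540) is 6955

The moduli 29, 35, 36 are pairwise coprime, so by the CRT there is a unique solution mod 29·35·36 = 36540.
Solve by successive substitution. Start with x ≡ 24 (mod 29).
  Combine with x ≡ 25 (mod 35): write x = 24 + 29·t and require 24 + 29·t ≡ 25 (mod 35), i.e. 29·t ≡ 25 − 24 ≡ 1 (mod 35). Since 29^(−1) ≡ 29 (mod 35), t ≡ 29·1 ≡ 29 (mod 35). So x ≡ 24 + 29·29 = 865 (mod 1015).
  Combine with x ≡ 7 (mod 36): write x = 865 + 1015·t and require 865 + 1015·t ≡ 7 (mod 36), i.e. 1015·t ≡ 7 − 865 ≡ 6 (mod 36). Since 1015^(−1) ≡ 31 (mod 36) (1015 ≡ 7 (mod 36)), t ≡ 31·6 ≡ 6 (mod 36). So x ≡ 865 + 1015·6 = 6955 (mod 36540).
Unique solution in [0, 36540): x = 6955.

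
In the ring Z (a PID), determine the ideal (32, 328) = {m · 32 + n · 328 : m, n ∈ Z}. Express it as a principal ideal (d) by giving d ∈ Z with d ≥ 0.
(32, 328) = (8); d = 8

In the PID Z, (a, b) is generated by gcd(a, b). Compute gcd(328, 32) with the extended Euclidean algorithm, tracking rows (r, s, t) with s·328 + t·32 = r:
  row A: (328, 1, 0)   [1·328 + 0·32 = 328]
  row B: (32, 0, 1)   [0·328 + 1·32 = 32]
  328 = 10·32 + 8   → row C = row A − 10·row B = (8, 1, −10)   [check: 1·328 − 10·32 = 8]
  32 = 4·8 + 0   → remainder 0, stop. gcd = 8 (last nonzero row C).
So gcd(32, 328) = 8, with Bézout identity 1·328 − 10·32 = 8. Containment (⊇): the Bézout identity exhibits 8 as an element of (32, 328), giving (8) ⊆ (32, 328). Containment (⊆): since 8 | 32 and 8 | 328 (32 = 8·4, 328 = 8·41), every Z-linear combination of 32 and 328 is divisible by 8, so (32, 328) ⊆ (8). Therefore (32, 328) = (8), d = 8.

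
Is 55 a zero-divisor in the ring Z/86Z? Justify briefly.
NO

gcd(55, 86) = 1, so 55 is a unit in Z/86Z (it has a multiplicative inverse). A unit cannot be a zero-divisor: if 55·b ≡ 0 then multiplying both sides by 55^(−1) gives b ≡ 0. So 55 is not a zero-divisor.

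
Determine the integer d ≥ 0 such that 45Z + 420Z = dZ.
In the PID Z, (a, b) is generated by gcd(a, b). Compute gcd(420, 45) with the extended Euclidean algorithm, tracking rows (r, s, t) with s·420 + t·45 = r:
  row A: (420, 1, 0)   [1·420 + 0·45 = 420]
  row B: (45, 0, 1)   [0·420 + 1·45 = 45]
  420 = 9·45 + 15   → row C = row A − 9·row B = (15, 1, −9)   [check: 1·420 − 9·45 = 15]
  45 = 3·15 + 0   → remainder 0, stop. gcd = 15 (last nonzero row C).
So gcd(45, 420) = 15, with Bézout identity 1·420 − 9·45 = 15. Containment (⊇): the Bézout identity exhibits 15 as an element of (45, 420), giving (15) ⊆ (45, 420). Containment (⊆): since 15 | 45 and 15 | 420 (45 = 15·3, 420 = 15·28), every Z-linear combination of 45 and 420 is divisible by 15, so (45, 420) ⊆ (15). Therefore (45, 420) = (15), d = 15.

Final answer: (45, 420) = (15); d = 15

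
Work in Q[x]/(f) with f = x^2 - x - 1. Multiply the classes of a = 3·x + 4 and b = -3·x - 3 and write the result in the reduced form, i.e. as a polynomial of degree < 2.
a · b ≡ -30·x - 21 (mod f(x))

First multiply in Q[x] without reducing: a · b = -9·x^2 - 21·x - 12. Now divide by f(x) = x^2 - x - 1, eliminating the leading term at each step:
  leading term -9·x^2: subtract (-9)·f(x) = -9·x^2 + 9·x + 9, leaving -30·x - 21
The degree is now < 2, so this is the remainder. Hence a · b ≡ -30·x - 21 in Q[x]/(f).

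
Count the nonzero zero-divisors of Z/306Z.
In Z/306Z each nonzero element is either a unit (gcd with 306 is 1) or a zero-divisor (gcd > 1). The number of units is φ(306): factorise 306 = 2 · 3^2 · 17, so φ(306) = (2 − 1) · (3^2 − 3^1) · (17 − 1) = 1 · 6 · 16 = 96. The nonzero elements number 306 − 1 = 305. Hence the nonzero zero-divisors number 305 − 96 = 209.

Final answer: Z/306Z has 209 nonzero zero-divisors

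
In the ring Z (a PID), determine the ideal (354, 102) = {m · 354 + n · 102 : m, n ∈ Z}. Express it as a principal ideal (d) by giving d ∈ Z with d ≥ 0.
(354, 102) = (6); d = 6

In the PID Z, (a, b) is generated by gcd(a, b). Compute gcd(354, 102) with the extended Euclidean algorithm, tracking rows (r, s, t) with s·354 + t·102 = r:
  row A: (354, 1, 0)   [1·354 + 0·102 = 354]
  row B: (102, 0, 1)   [0·354 + 1·102 = 102]
  354 = 3·102 + 48   → row C = row A − 3·row B = (48, 1, −3)   [check: 1·354 − 3·102 = 48]
  102 = 2·48 + 6   → row D = row B − 2·row C = (6, −2, 7)   [check: −2·354 + 7·102 = 6]
  48 = 8·6 + 0   → remainder 0, stop. gcd = 6 (last nonzero row D).
So gcd(354, 102) = 6, with Bézout identity −2·354 + 7·102 = 6. Containment (⊇): the Bézout identity exhibits 6 as an element of (354, 102), giving (6) ⊆ (354, 102). Containment (⊆): since 6 | 354 and 6 | 102 (354 = 6·59, 102 = 6·17), every Z-linear combination of 354 and 102 is divisible by 6, so (354, 102) ⊆ (6). Therefore (354, 102) = (6), d = 6.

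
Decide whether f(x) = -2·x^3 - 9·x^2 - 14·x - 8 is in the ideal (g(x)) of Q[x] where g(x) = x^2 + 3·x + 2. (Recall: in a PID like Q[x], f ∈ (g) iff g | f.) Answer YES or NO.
In Q[x] the ideal (g) consists of all multiples of g, so f ∈ (g) iff g | f, i.e. iff the remainder of f on division by g is 0. Divide f by g (g is monic, so eliminate the leading term of the running remainder at each step):
  leading term -2·x^3: subtract (-2·x)·g(x) = -2·x^3 - 6·x^2 - 4·x, leaving -3·x^2 - 10·x - 8
  leading term -3·x^2: subtract (-3)·g(x) = -3·x^2 - 9·x - 6, leaving -x - 2
The remainder r(x) = -x - 2 ≠ 0 (and deg r < deg g), so g ∤ f, i.e. f ∉ (g).

Final answer: NO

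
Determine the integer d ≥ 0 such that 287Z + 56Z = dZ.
(287, 56) = (7); d = 7

In the PID Z, (a, b) is generated by gcd(a, b). Compute gcd(287, 56) with the extended Euclidean algorithm, tracking rows (r, s, t) with s·287 + t·56 = r:
  row A: (287, 1, 0)   [1·287 + 0·56 = 287]
  row B: (56, 0, 1)   [0·287 + 1·56 = 56]
  287 = 5·56 + 7   → row C = row A − 5·row B = (7, 1, −5)   [check: 1·287 − 5·56 = 7]
  56 = 8·7 + 0   → remainder 0, stop. gcd = 7 (last nonzero row C).
So gcd(287, 56) = 7, with Bézout identity 1·287 − 5·56 = 7. Containment (⊇): the Bézout identity exhibits 7 as an element of (287, 56), giving (7) ⊆ (287, 56). Containment (⊆): since 7 | 287 and 7 | 56 (287 = 7·41, 56 = 7·8), every Z-linear combination of 287 and 56 is divisible by 7, so (287, 56) ⊆ (7). Therefore (287, 56) = (7), d = 7.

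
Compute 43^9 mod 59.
Use repeated squaring. Binary(9) = 1001. Walk through the bits of the exponent 9 left-to-right: at each bit after the leading one, square the running value, then multiply by 43 if the bit is 1 (always reducing mod 59):
  bit 1 = 1 (leading): start with 43.
  bit 2 = 0: square 43^2 = 1849 ≡ 20 (mod 59).
  bit 3 = 0: square 20^2 = 400 ≡ 46 (mod 59).
  bit 4 = 1: square 46^2 = 2116 ≡ 51; bit is 1, so multiply 51·43 = 2193 ≡ 10 (mod 59).
Final value: 43^9 ≡ 10 (mod 59).

Final answer: 10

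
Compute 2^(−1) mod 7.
2^(−1) ≡ 4 (mod 7)

Apply the extended Euclidean algorithm to (7, 2), tracking rows (r, s, t) with s·7 + t·2 = r. Each division r_prev = q·r_cur + r_new produces the new row as (previous row) − q·(current row):
  row A: (7, 1, 0)   [1·7 + 0·2 = 7]
  row B: (2, 0, 1)   [0·7 + 1·2 = 2]
  7 = 3·2 + 1   → row C = row A − 3·row B = (1, 1, −3)   [check: 1·7 − 3·2 = 1]
  2 = 2·1 + 0   → remainder 0, stop. gcd = 1 (last nonzero row C).
The gcd is 1, so 2 is invertible mod 7. The last nonzero row gives 1·7 − 3·2 = 1, so t = −3. So 2^(−1) ≡ −3 ≡ 4 (mod 7). Verify: 2 · 4 = 8 ≡ 1 (mod 7). ✓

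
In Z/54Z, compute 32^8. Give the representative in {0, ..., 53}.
16

Use repeated squaring. Binary(8) = 1000. Walk through the bits of the exponent 8 left-to-right: at each bit after the leading one, square the running value, then multiply by 32 if the bit is 1 (always reducing mod 54):
  bit 1 = 1 (leading): start with 32.
  bit 2 = 0: square 32^2 = 1024 ≡ 52 (mod 54).
  bit 3 = 0: square 52^2 = 2704 ≡ 4 (mod 54).
  bit 4 = 0: square 4^2 = 16 (mod 54).
Final value: 32^8 ≡ 16 (mod 54).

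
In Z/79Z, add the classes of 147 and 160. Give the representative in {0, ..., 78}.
Reduce the summands first: 147 ≡ 68, 160 ≡ 2 (mod 79), so 147 + 160 ≡ 68 + 2 (mod 79). 68 + 2 = 70; 70 = 0·79 + 70, so (147 + 160) mod 79 = 70.

Final answer: 70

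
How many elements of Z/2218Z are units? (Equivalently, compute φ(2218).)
Z/2218Z has φ(2218) = 1108 units

An element a ∈ Z/2218Z is a unit iff gcd(a, 2218) = 1, so the number of units is φ(2218). φ is multiplicative, with φ(p^e) = p^e − p^(e−1). Factorise 2218 = 2 · 1109. Then
  φ(2218) = (2 − 1) · (1109 − 1) = 1 · 1108 = 1108.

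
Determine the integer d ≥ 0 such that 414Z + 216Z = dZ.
(414, 216) = (18); d = 18

In the PID Z, (a, b) is generated by gcd(a, b). Compute gcd(414, 216) with the extended Euclidean algorithm, tracking rows (r, s, t) with s·414 + t·216 = r:
  row A: (414, 1, 0)   [1·414 + 0·216 = 414]
  row B: (216, 0, 1)   [0·414 + 1·216 = 216]
  414 = 1·216 + 198   → row C = row A − 1·row B = (198, 1, −1)   [check: 1·414 − 1·216 = 198]
  216 = 1·198 + 18   → row D = row B − 1·row C = (18, −1, 2)   [check: −1·414 + 2·216 = 18]
  198 = 11·18 + 0   → remainder 0, stop. gcd = 18 (last nonzero row D).
So gcd(414, 216) = 18, with Bézout identity −1·414 + 2·216 = 18. Containment (⊇): the Bézout identity exhibits 18 as an element of (414, 216), giving (18) ⊆ (414, 216). Containment (⊆): since 18 | 414 and 18 | 216 (414 = 18·23, 216 = 18·12), every Z-linear combination of 414 and 216 is divisible by 18, so (414, 216) ⊆ (18). Therefore (414, 216) = (18), d = 18.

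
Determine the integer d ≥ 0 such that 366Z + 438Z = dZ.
In the PID Z, (a, b) is generated by gcd(a, b). Compute gcd(438, 366) with the extended Euclidean algorithm, tracking rows (r, s, t) with s·438 + t·366 = r:
  row A: (438, 1, 0)   [1·438 + 0·366 = 438]
  row B: (366, 0, 1)   [0·438 + 1·366 = 366]
  438 = 1·366 + 72   → row C = row A − 1·row B = (72, 1, −1)   [check: 1·438 − 1·366 = 72]
  366 = 5·72 + 6   → row D = row B − 5·row C = (6, −5, 6)   [check: −5·438 + 6·366 = 6]
  72 = 12·6 + 0   → remainder 0, stop. gcd = 6 (last nonzero row D).
So gcd(366, 438) = 6, with Bézout identity −5·438 + 6·366 = 6. Containment (⊇): the Bézout identity exhibits 6 as an element of (366, 438), giving (6) ⊆ (366, 438). Containment (⊆): since 6 | 366 and 6 | 438 (366 = 6·61, 438 = 6·73), every Z-linear combination of 366 and 438 is divisible by 6, so (366, 438) ⊆ (6). Therefore (366, 438) = (6), d = 6.

Final answer: (366, 438) = (6); d = 6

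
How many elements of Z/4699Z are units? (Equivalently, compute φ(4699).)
Z/4699Z has φ(4699) = 4536 units

An element a ∈ Z/4699Z is a unit iff gcd(a, 4699) = 1, so the number of units is φ(4699). φ is multiplicative, with φ(p^e) = p^e − p^(e−1). Factorise 4699 = 37 · 127. Then
  φ(4699) = (37 − 1) · (127 − 1) = 36 · 126 = 4536.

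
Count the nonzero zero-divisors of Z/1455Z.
Z/1455Z has 686 nonzero zero-divisors

In Z/1455Z each nonzero element is either a unit (gcd with 1455 is 1) or a zero-divisor (gcd > 1). The number of units is φ(1455): factorise 1455 = 3 · 5 · 97, so φ(1455) = (3 − 1) · (5 − 1) · (97 − 1) = 2 · 4 · 96 = 768. The nonzero elements number 1455 − 1 = 1454. Hence the nonzero zero-divisors number 1454 − 768 = 686.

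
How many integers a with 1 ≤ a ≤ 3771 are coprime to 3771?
2508

The number of a ∈ {1, ..., 3771} with gcd(a, 3771) = 1 is by definition Euler's totient φ(3771). φ is multiplicative, with φ(p^e) = p^e − p^(e−1). Factorise 3771 = 3^2 · 419. Then
  φ(3771) = (3^2 − 3^1) · (419 − 1) = 6 · 418 = 2508.
So there are 2508 such integers.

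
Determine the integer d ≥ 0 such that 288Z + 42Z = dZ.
In the PID Z, (a, b) is generated by gcd(a, b). Compute gcd(288, 42) with the extended Euclidean algorithm, tracking rows (r, s, t) with s·288 + t·42 = r:
  row A: (288, 1, 0)   [1·288 + 0·42 = 288]
  row B: (42, 0, 1)   [0·288 + 1·42 = 42]
  288 = 6·42 + 36   → row C = row A − 6·row B = (36, 1, −6)   [check: 1·288 − 6·42 = 36]
  42 = 1·36 + 6   → row D = row B − 1·row C = (6, −1, 7)   [check: −1·288 + 7·42 = 6]
  36 = 6·6 + 0   → remainder 0, stop. gcd = 6 (last nonzero row D).
So gcd(288, 42) = 6, with Bézout identity −1·288 + 7·42 = 6. Containment (⊇): the Bézout identity exhibits 6 as an element of (288, 42), giving (6) ⊆ (288, 42). Containment (⊆): since 6 | 288 and 6 | 42 (288 = 6·48, 42 = 6·7), every Z-linear combination of 288 and 42 is divisible by 6, so (288, 42) ⊆ (6). Therefore (288, 42) = (6), d = 6.

Final answer: (288, 42) = (6); d = 6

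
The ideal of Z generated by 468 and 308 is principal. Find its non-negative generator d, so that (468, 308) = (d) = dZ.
(468, 308) = (4); d = 4

In the PID Z, (a, b) is generated by gcd(a, b). Compute gcd(468, 308) with the extended Euclidean algorithm, tracking rows (r, s, t) with s·468 + t·308 = r:
  row A: (468, 1, 0)   [1·468 + 0·308 = 468]
  row B: (308, 0, 1)   [0·468 + 1·308 = 308]
  468 = 1·308 + 160   → row C = row A − 1·row B = (160, 1, −1)   [check: 1·468 − 1·308 = 160]
  308 = 1·160 + 148   → row D = row B − 1·row C = (148, −1, 2)   [check: −1·468 + 2·308 = 148]
  160 = 1·148 + 12   → row E = row C − 1·row D = (12, 2, −3)   [check: 2·468 − 3·308 = 12]
  148 = 12·12 + 4   → row F = row D − 12·row E = (4, −25, 38)   [check: −25·468 + 38·308 = 4]
  12 = 3·4 + 0   → remainder 0, stop. gcd = 4 (last nonzero row F).
So gcd(468, 308) = 4, with Bézout identity −25·468 + 38·308 = 4. Containment (⊇): the Bézout identity exhibits 4 as an element of (468, 308), giving (4) ⊆ (468, 308). Containment (⊆): since 4 | 468 and 4 | 308 (468 = 4·117, 308 = 4·77), every Z-linear combination of 468 and 308 is divisible by 4, so (468, 308) ⊆ (4). Therefore (468, 308) = (4), d = 4.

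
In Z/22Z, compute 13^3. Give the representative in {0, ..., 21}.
19

Use repeated squaring. Binary(3) = 11. Walk through the bits of the exponent 3 left-to-right: at each bit after the leading one, square the running value, then multiply by 13 if the bit is 1 (always reducing mod 22):
  bit 1 = 1 (leading): start with 13.
  bit 2 = 1: square 13^2 = 169 ≡ 15; bit is 1, so multiply 15·13 = 195 ≡ 19 (mod 22).
Final value: 13^3 ≡ 19 (mod 22).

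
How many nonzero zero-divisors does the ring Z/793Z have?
Z/793Z has 72 nonzero zero-divisors

In Z/793Z each nonzero element is either a unit (gcd with 793 is 1) or a zero-divisor (gcd > 1). The number of units is φ(793): factorise 793 = 13 · 61, so φ(793) = (13 − 1) · (61 − 1) = 12 · 60 = 720. The nonzero elements number 793 − 1 = 792. Hence the nonzero zero-divisors number 792 − 720 = 72.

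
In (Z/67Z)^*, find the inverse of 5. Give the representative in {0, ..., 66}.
5^(−1) ≡ 27 (mod 67)

Apply the extended Euclidean algorithm to (67, 5), tracking rows (r, s, t) with s·67 + t·5 = r. Each division r_prev = q·r_cur + r_new produces the new row as (previous row) − q·(current row):
  row A: (67, 1, 0)   [1·67 + 0·5 = 67]
  row B: (5, 0, 1)   [0·67 + 1·5 = 5]
  67 = 13·5 + 2   → row C = row A − 13·row B = (2, 1, −13)   [check: 1·67 − 13·5 = 2]
  5 = 2·2 + 1   → row D = row B − 2·row C = (1, −2, 27)   [check: −2·67 + 27·5 = 1]
  2 = 2·1 + 0   → remainder 0, stop. gcd = 1 (last nonzero row D).
The gcd is 1, so 5 is invertible mod 67. The last nonzero row gives −2·67 + 27·5 = 1, so t = 27. So 5^(−1) ≡ 27 (mod 67). Verify: 5 · 27 = 135 ≡ 1 (mod 67). ✓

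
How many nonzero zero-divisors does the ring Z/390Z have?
In Z/390Z each nonzero element is either a unit (gcd with 390 is 1) or a zero-divisor (gcd > 1). The number of units is φ(390): factorise 390 = 2 · 3 · 5 · 13, so φ(390) = (2 − 1) · (3 − 1) · (5 − 1) · (13 − 1) = 1 · 2 · 4 · 12 = 96. The nonzero elements number 390 − 1 = 389. Hence the nonzero zero-divisors number 389 − 96 = 293.

Final answer: Z/390Z has 293 nonzero zero-divisors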